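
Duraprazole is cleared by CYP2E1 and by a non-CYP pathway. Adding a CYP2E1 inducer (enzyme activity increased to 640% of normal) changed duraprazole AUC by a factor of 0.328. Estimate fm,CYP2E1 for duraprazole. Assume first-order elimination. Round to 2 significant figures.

0.38

CL'/CL = 1 / 0.328 = 3.049
6.4·fm + (1 − fm) = 3.049
fm = (3.049 − 1) / (6.4 − 1) = 0.38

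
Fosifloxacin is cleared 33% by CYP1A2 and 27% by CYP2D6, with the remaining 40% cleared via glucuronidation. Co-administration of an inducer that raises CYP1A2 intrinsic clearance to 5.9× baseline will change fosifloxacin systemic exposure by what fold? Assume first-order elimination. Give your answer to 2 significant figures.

0.38

The CYP1A2 pathway (33% of clearance) increases to 5.9× activity: 0.33 × 5.9 = 1.947.
CYP2D6 (27%) and the residual 40% are unaffected.
New clearance relative to baseline: 1.947 + 0.27 + 0.4 = 2.617.
Since systemic exposure ∝ 1/CL, the ratio is 1 / 2.617 = 0.38.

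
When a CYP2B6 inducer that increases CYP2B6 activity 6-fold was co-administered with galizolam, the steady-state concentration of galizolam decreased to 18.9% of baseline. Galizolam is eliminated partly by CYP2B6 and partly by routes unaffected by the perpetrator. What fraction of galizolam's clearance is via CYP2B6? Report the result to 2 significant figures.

0.86

Let x = fm,CYP2B6. Because steady-state concentration ∝ 1/CL, relative clearance rose to 1/0.189 = 5.291.
Setting x·6 + (1 − x) = 5.291 and solving: x = (5.291 − 1)/(6 − 1) = 0.86.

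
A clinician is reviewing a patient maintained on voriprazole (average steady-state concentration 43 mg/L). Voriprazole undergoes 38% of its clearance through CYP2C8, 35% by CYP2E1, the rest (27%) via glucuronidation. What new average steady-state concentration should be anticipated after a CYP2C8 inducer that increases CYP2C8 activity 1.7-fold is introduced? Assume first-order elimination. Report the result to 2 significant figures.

The CYP2C8 pathway (38% of clearance) rises to 1.7× activity: 0.38 × 1.7 = 0.646.
CYP2E1 (35%) and the residual 27% are unaffected.
Relative clearance = 0.646 + 0.35 + 0.27 = 1.266.
New average steady-state concentration = baseline ÷ relative clearance = 43 / 1.266 = 34 mg/L.

34 mg/L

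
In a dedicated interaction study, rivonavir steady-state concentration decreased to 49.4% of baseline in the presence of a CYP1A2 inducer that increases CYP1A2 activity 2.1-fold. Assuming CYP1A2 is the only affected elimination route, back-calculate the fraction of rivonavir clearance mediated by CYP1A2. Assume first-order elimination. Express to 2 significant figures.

CL'/CL = 1 / 0.494 = 2.024
2.1·fm + (1 − fm) = 2.024
fm = (2.024 − 1) / (2.1 − 1) = 0.93

0.93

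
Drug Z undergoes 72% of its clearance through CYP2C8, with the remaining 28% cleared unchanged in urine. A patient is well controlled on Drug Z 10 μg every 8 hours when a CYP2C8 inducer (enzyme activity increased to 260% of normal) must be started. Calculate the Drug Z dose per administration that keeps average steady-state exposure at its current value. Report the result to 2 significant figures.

22 μg

The CYP2C8 pathway (72% of clearance) is boosted to 2.6× activity: 0.72 × 2.6 = 1.872.
The remaining 28% of clearance is unaffected.
Relative clearance = 1.872 + 0.28 = 2.152.
Css,avg = (dose rate)/CL, so holding Css fixed requires dose ∝ CL: 10 × 2.152 = 22 μg.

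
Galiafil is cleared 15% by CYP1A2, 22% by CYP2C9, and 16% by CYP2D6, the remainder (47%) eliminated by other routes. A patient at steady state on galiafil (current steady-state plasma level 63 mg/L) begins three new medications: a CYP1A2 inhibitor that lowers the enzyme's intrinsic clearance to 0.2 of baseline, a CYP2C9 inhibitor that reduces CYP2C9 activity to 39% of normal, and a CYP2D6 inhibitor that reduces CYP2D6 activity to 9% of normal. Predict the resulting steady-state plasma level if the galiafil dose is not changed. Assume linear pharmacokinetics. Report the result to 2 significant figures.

The CYP1A2 pathway (15% of clearance) falls to 0.2× activity: 0.15 × 0.2 = 0.03.
The CYP2C9 pathway (22% of clearance) drops to 0.39× activity: 0.22 × 0.39 = 0.0858.
The CYP2D6 pathway (16% of clearance) falls to 0.09× activity: 0.16 × 0.09 = 0.0144.
The remaining 47% of clearance is unaffected.
CL_new/CL_old = 0.03 + 0.0858 + 0.0144 + 0.47 = 0.6002.
New steady-state plasma level = 63 / 0.6002 = 1.0 × 10² mg/L (concentration scales inversely with clearance).

1.0 × 10² mg/L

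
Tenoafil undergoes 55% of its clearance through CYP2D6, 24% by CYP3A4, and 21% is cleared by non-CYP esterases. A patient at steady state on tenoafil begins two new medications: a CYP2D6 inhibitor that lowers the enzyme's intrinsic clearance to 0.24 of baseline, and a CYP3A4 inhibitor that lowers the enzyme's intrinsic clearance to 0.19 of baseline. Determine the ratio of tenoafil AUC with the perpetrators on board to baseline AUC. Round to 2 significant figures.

2.6

CYP2D6: 0.55 × 0.24 = 0.132
CYP3A4: 0.24 × 0.19 = 0.0456
Other: 0.21 (unchanged)
New clearance relative to baseline: 0.132 + 0.0456 + 0.21 = 0.3876.
Because AUC varies inversely with clearance, the combined effect is 1 / 0.3876 = 2.6.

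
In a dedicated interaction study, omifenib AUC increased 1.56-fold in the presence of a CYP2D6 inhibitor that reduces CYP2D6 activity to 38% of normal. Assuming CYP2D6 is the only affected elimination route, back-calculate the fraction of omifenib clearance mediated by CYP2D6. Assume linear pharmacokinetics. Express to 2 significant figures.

0.58

Let fm be the CYP2D6 fraction. New clearance relative to baseline = fm × 0.38 + (1 − fm).
AUC ratio = 1 / (new CL fraction), so new CL fraction = 1 / 1.56 = 0.641.
fm × 0.38 + 1 − fm = 0.641  ⇒  fm × (0.38 − 1) = −0.359  ⇒  fm = 0.58.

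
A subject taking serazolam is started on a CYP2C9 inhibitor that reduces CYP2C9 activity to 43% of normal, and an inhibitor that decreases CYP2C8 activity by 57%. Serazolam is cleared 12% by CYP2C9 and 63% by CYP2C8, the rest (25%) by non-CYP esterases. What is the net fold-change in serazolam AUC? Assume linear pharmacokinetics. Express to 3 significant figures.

1.75

The CYP2C9 pathway (12% of clearance) falls to 0.43× activity: 0.12 × 0.43 = 0.0516.
The CYP2C8 pathway (63% of clearance) drops to 0.43× activity: 0.63 × 0.43 = 0.2709.
Non-CYP routes (25%) are unchanged.
CL_new/CL_old = 0.0516 + 0.2709 + 0.25 = 0.5725.
Because AUC varies inversely with clearance, the combined effect is 1 / 0.5725 = 1.75.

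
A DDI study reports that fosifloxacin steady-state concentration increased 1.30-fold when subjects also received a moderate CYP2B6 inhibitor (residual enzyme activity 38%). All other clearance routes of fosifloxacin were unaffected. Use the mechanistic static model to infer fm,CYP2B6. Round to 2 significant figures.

0.37

CL'/CL = 1 / 1.30 = 0.7692
0.38·fm + (1 − fm) = 0.7692
fm = (0.7692 − 1) / (0.38 − 1) = 0.37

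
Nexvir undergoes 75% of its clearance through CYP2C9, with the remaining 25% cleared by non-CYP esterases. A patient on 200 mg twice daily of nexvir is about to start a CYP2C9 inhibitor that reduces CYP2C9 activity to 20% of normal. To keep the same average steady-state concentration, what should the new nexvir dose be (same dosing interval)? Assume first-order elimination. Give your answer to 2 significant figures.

The CYP2C9 pathway (75% of clearance) falls to 0.2× activity: 0.75 × 0.2 = 0.15.
The remaining 25% of clearance is unaffected.
CL_new/CL_old = 0.15 + 0.25 = 0.4.
Css,avg = (dose rate)/CL, so holding Css fixed requires dose ∝ CL: 200 × 0.4 = 80 mg.

80 mg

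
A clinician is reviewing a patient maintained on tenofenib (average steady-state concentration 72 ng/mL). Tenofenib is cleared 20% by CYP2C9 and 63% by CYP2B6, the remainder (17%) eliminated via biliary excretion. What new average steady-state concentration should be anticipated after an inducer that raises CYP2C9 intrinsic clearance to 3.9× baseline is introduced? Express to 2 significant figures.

46 ng/mL

CYP2C9: 0.2 × 3.9 = 0.78
CYP2B6: 0.63 (unchanged)
Other: 0.17 (unchanged)
CL_new/CL_old = 0.78 + 0.63 + 0.17 = 1.58.
With dosing unchanged, average steady-state concentration scales as 1/CL: 72 / 1.58 = 46 ng/mL.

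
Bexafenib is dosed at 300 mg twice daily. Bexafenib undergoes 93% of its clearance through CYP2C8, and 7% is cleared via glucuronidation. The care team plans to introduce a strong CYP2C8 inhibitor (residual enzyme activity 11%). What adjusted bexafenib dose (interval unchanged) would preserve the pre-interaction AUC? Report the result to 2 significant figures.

52 mg

The CYP2C8 pathway (93% of clearance) is reduced to 0.11× activity: 0.93 × 0.11 = 0.1023.
Non-CYP routes (7%) are unchanged.
CL_new/CL_old = 0.1023 + 0.07 = 0.1723.
To maintain the same steady-state level, dose must scale with clearance: new dose = 300 × 0.1723 = 52 mg.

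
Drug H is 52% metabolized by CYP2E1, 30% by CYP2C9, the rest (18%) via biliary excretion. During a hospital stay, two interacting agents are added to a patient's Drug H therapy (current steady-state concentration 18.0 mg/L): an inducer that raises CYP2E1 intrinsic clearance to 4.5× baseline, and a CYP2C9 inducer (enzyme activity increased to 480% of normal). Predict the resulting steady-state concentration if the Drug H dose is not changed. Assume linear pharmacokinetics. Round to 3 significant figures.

4.55 mg/L

The CYP2E1 pathway (52% of clearance) is boosted to 4.5× activity: 0.52 × 4.5 = 2.34.
The CYP2C9 pathway (30% of clearance) increases to 4.8× activity: 0.3 × 4.8 = 1.44.
The remaining 18% of clearance is unaffected.
CL_new/CL_old = 2.34 + 1.44 + 0.18 = 3.96.
New steady-state concentration = 18.0 / 3.96 = 4.55 mg/L (concentration scales inversely with clearance).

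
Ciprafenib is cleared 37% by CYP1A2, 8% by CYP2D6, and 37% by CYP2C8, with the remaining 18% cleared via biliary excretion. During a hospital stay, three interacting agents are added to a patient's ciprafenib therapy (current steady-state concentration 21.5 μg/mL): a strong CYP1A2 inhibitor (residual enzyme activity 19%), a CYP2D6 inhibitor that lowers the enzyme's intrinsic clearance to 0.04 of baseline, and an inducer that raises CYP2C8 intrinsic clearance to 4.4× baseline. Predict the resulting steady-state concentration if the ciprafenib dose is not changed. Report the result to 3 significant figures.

The CYP1A2 pathway (37% of clearance) is reduced to 0.19× activity: 0.37 × 0.19 = 0.0703.
The CYP2D6 pathway (8% of clearance) drops to 0.04× activity: 0.08 × 0.04 = 0.0032.
The CYP2C8 pathway (37% of clearance) increases to 4.4× activity: 0.37 × 4.4 = 1.628.
The remaining 18% of clearance is unaffected.
CL_new/CL_old = 0.0703 + 0.0032 + 1.628 + 0.18 = 1.8815.
Dividing the baseline by the relative clearance: 21.5 / 1.8815 = 11.4 μg/mL.

11.4 μg/mL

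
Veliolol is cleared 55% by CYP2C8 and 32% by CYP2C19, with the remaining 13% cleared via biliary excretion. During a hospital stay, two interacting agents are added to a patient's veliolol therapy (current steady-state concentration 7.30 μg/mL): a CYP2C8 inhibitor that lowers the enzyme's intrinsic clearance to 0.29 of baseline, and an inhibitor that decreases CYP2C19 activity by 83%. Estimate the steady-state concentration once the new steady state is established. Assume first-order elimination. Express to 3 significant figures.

The CYP2C8 pathway (55% of clearance) is reduced to 0.29× activity: 0.55 × 0.29 = 0.1595.
The CYP2C19 pathway (32% of clearance) drops to 0.17× activity: 0.32 × 0.17 = 0.0544.
Non-CYP routes (13%) are unchanged.
Relative clearance = 0.1595 + 0.0544 + 0.13 = 0.3439.
New steady-state concentration = 7.30 / 0.3439 = 21.2 μg/mL (concentration scales inversely with clearance).

21.2 μg/mL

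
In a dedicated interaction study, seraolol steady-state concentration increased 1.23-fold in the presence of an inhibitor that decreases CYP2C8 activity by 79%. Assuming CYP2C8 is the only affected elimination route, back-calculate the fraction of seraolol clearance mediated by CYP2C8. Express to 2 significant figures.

CL'/CL = 1 / 1.23 = 0.813
0.21·fm + (1 − fm) = 0.813
fm = (0.813 − 1) / (0.21 − 1) = 0.24

0.24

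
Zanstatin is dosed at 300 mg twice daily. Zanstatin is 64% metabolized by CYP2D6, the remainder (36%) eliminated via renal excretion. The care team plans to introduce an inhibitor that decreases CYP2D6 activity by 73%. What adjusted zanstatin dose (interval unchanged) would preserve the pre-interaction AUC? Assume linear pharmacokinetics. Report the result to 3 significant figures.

The CYP2D6 pathway (64% of clearance) is reduced to 0.27× activity: 0.64 × 0.27 = 0.1728.
The remaining 36% of clearance is unaffected.
Relative clearance = 0.1728 + 0.36 = 0.5328.
Exposure is unchanged when dose changes in proportion to clearance. New dose = 300 mg × 0.5328 = 160 mg.

160 mg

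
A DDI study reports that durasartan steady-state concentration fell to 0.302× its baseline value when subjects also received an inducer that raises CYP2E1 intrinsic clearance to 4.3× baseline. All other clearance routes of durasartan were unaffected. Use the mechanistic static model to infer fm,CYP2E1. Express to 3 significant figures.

Let x = fm,CYP2E1. Because steady-state concentration ∝ 1/CL, relative clearance rose to 1/0.302 = 3.311.
Setting x·4.3 + (1 − x) = 3.311 and solving: x = (3.311 − 1)/(4.3 − 1) = 0.700.

0.700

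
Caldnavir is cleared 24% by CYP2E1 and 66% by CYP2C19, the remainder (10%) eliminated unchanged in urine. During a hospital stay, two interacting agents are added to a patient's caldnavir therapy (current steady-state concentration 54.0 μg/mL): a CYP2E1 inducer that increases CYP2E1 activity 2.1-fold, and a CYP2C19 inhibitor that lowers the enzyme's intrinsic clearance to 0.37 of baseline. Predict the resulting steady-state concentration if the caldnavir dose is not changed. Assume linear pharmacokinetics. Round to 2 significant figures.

The CYP2E1 pathway (24% of clearance) increases to 2.1× activity: 0.24 × 2.1 = 0.504.
The CYP2C19 pathway (66% of clearance) falls to 0.37× activity: 0.66 × 0.37 = 0.2442.
The remaining 10% of clearance is unaffected.
Relative clearance = 0.504 + 0.2442 + 0.1 = 0.8482.
Steady-state concentration ∝ 1/CL: new value = 54.0 / 0.8482 = 64 μg/mL.

64 μg/mL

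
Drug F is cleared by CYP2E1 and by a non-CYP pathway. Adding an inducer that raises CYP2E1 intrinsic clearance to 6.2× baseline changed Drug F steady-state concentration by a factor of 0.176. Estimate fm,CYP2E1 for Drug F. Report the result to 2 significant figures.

0.90

Let fm be the CYP2E1 fraction. New clearance relative to baseline = fm × 6.2 + (1 − fm).
Steady-state concentration ratio = 1 / (new CL fraction), so new CL fraction = 1 / 0.176 = 5.682.
fm × 6.2 + 1 − fm = 5.682  ⇒  fm × (6.2 − 1) = 4.682  ⇒  fm = 0.90.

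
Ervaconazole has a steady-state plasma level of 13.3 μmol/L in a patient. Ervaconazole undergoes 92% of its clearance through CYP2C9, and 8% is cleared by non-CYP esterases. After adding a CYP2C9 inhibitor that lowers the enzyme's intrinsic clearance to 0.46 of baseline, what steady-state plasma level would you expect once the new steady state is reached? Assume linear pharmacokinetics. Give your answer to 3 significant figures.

The CYP2C9 pathway (92% of clearance) is reduced to 0.46× activity: 0.92 × 0.46 = 0.4232.
Non-CYP routes (8%) are unchanged.
New clearance relative to baseline: 0.4232 + 0.08 = 0.5032.
Steady-state plasma level ∝ 1/CL, so new value = 13.3 / 0.5032 = 26.4 μmol/L.

26.4 μmol/L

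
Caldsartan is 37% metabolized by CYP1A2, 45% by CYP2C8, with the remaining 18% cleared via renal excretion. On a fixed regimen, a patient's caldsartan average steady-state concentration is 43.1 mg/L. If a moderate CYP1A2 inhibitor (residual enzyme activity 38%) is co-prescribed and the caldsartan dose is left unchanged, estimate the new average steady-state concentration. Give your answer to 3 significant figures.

CYP1A2: 0.37 × 0.38 = 0.1406
CYP2C8: 0.45 (unchanged)
Other: 0.18 (unchanged)
CL_new/CL_old = 0.1406 + 0.45 + 0.18 = 0.7706.
Average steady-state concentration ∝ 1/CL, so new value = 43.1 / 0.7706 = 55.9 mg/L.

55.9 mg/L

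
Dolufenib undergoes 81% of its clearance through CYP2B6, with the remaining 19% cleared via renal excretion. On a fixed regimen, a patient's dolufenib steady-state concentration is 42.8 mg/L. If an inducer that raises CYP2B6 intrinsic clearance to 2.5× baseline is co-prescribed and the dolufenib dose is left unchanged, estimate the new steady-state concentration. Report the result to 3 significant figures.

19.3 mg/L

The CYP2B6 pathway (81% of clearance) rises to 2.5× activity: 0.81 × 2.5 = 2.025.
Non-CYP routes (19%) are unchanged.
CL_new/CL_old = 2.025 + 0.19 = 2.215.
With dosing unchanged, steady-state concentration scales as 1/CL: 42.8 / 2.215 = 19.3 mg/L.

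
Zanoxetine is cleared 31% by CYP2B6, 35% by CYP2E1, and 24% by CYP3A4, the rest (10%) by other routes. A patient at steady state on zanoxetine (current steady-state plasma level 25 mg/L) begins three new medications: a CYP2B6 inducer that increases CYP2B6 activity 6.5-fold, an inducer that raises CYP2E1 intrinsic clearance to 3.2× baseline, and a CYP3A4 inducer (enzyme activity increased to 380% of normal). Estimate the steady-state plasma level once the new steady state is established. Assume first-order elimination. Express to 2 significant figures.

The CYP2B6 pathway (31% of clearance) increases to 6.5× activity: 0.31 × 6.5 = 2.015.
The CYP2E1 pathway (35% of clearance) increases to 3.2× activity: 0.35 × 3.2 = 1.12.
The CYP3A4 pathway (24% of clearance) increases to 3.8× activity: 0.24 × 3.8 = 0.912.
Non-CYP routes (10%) are unchanged.
CL_new/CL_old = 2.015 + 1.12 + 0.912 + 0.1 = 4.147.
Steady-state plasma level ∝ 1/CL: new value = 25 / 4.147 = 6.0 mg/L.

6.0 mg/L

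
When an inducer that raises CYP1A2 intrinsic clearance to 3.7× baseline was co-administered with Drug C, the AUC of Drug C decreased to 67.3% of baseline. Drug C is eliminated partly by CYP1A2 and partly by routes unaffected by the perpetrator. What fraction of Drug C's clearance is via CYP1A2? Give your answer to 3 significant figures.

Let fm be the CYP1A2 fraction. New clearance relative to baseline = fm × 3.7 + (1 − fm).
AUC ratio = 1 / (new CL fraction), so new CL fraction = 1 / 0.673 = 1.486.
fm × 3.7 + 1 − fm = 1.486  ⇒  fm × (3.7 − 1) = 0.4859  ⇒  fm = 0.180.

0.180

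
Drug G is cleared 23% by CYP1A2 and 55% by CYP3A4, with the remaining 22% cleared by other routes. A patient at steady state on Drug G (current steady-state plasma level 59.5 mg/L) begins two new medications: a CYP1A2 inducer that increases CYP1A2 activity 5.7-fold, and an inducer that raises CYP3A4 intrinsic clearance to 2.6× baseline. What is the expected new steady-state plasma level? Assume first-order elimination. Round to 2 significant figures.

CYP1A2: 0.23 × 5.7 = 1.311
CYP3A4: 0.55 × 2.6 = 1.43
Other: 0.22 (unchanged)
CL_new/CL_old = 1.311 + 1.43 + 0.22 = 2.961.
Steady-state plasma level ∝ 1/CL: new value = 59.5 / 2.961 = 20 mg/L.

20 mg/L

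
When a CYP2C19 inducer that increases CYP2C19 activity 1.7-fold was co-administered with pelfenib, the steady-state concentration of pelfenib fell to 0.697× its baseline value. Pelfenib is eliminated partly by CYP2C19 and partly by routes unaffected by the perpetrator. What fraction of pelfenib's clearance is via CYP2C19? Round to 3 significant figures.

CL'/CL = 1 / 0.697 = 1.435
1.7·fm + (1 − fm) = 1.435
fm = (1.435 − 1) / (1.7 − 1) = 0.621

0.621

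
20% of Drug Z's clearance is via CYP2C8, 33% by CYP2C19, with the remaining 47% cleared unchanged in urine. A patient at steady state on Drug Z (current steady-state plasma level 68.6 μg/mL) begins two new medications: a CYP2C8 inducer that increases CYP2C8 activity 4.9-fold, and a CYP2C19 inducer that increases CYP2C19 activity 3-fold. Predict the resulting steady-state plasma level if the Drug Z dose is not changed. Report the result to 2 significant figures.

28 μg/mL

CYP2C8: 0.2 × 4.9 = 0.98
CYP2C19: 0.33 × 3 = 0.99
Other: 0.47 (unchanged)
CL_new/CL_old = 0.98 + 0.99 + 0.47 = 2.44.
Dividing the baseline by the relative clearance: 68.6 / 2.44 = 28 μg/mL.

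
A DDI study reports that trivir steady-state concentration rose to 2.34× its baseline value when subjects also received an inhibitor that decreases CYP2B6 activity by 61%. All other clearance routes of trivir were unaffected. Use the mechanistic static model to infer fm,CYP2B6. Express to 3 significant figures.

CL'/CL = 1 / 2.34 = 0.4274
0.39·fm + (1 − fm) = 0.4274
fm = (0.4274 − 1) / (0.39 − 1) = 0.939

0.939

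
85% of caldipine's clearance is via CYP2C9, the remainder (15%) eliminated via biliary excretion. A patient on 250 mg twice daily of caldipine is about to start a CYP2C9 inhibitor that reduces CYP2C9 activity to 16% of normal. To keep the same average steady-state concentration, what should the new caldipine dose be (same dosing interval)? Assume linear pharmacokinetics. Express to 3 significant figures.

71.5 mg

The CYP2C9 pathway (85% of clearance) is reduced to 0.16× activity: 0.85 × 0.16 = 0.136.
The remaining 15% of clearance is unaffected.
CL_new/CL_old = 0.136 + 0.15 = 0.286.
To maintain the same steady-state level, dose must scale with clearance: new dose = 250 × 0.286 = 71.5 mg.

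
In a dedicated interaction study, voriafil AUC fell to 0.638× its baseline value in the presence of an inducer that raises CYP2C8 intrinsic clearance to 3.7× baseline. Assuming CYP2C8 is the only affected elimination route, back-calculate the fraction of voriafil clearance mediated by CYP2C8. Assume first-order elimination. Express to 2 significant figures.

Let x = fm,CYP2C8. Because AUC ∝ 1/CL, relative clearance rose to 1/0.638 = 1.567.
Only the CYP2C8 route changed, so 1.567 = x·3.7 + (1 − x), giving x = 0.21.

0.21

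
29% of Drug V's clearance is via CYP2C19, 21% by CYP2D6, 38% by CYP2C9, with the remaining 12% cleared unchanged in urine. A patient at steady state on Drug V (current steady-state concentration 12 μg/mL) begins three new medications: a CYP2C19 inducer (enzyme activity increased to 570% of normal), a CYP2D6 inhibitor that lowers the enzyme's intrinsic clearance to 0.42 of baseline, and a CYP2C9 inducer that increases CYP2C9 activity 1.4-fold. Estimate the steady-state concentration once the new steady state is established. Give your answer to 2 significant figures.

The CYP2C19 pathway (29% of clearance) increases to 5.7× activity: 0.29 × 5.7 = 1.653.
The CYP2D6 pathway (21% of clearance) drops to 0.42× activity: 0.21 × 0.42 = 0.0882.
The CYP2C9 pathway (38% of clearance) rises to 1.4× activity: 0.38 × 1.4 = 0.532.
The remaining 12% of clearance is unaffected.
CL_new/CL_old = 1.653 + 0.0882 + 0.532 + 0.12 = 2.3932.
Dividing the baseline by the relative clearance: 12 / 2.3932 = 5.0 μg/mL.

5.0 μg/mL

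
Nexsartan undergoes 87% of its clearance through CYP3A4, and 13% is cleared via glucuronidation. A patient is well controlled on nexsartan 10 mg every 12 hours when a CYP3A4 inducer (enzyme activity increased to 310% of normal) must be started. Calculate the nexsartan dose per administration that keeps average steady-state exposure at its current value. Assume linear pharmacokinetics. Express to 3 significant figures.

The CYP3A4 pathway (87% of clearance) is boosted to 3.1× activity: 0.87 × 3.1 = 2.697.
The remaining 13% of clearance is unaffected.
New clearance relative to baseline: 2.697 + 0.13 = 2.827.
Css,avg = (dose rate)/CL, so holding Css fixed requires dose ∝ CL: 10 × 2.827 = 28.3 mg.

28.3 mg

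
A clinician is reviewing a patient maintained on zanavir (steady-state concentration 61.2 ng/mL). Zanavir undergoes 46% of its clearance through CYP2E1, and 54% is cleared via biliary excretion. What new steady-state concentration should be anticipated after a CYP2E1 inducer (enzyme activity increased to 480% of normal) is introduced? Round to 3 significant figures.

22.3 ng/mL

CYP2E1: 0.46 × 4.8 = 2.208
Other: 0.54 (unchanged)
Relative clearance = 2.208 + 0.54 = 2.748.
Steady-state concentration ∝ 1/CL, so new value = 61.2 / 2.748 = 22.3 ng/mL.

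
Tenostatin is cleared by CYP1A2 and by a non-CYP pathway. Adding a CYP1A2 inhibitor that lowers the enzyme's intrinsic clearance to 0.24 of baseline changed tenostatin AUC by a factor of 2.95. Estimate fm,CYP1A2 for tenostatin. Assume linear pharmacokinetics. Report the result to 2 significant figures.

0.87

CL'/CL = 1 / 2.95 = 0.339
0.24·fm + (1 − fm) = 0.339
fm = (0.339 − 1) / (0.24 − 1) = 0.87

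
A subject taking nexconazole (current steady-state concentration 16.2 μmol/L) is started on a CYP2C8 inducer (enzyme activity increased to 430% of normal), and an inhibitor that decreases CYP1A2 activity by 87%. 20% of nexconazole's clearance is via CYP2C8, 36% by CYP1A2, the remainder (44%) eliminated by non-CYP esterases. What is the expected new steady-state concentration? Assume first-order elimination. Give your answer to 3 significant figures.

The CYP2C8 pathway (20% of clearance) is boosted to 4.3× activity: 0.2 × 4.3 = 0.86.
The CYP1A2 pathway (36% of clearance) is reduced to 0.13× activity: 0.36 × 0.13 = 0.0468.
The remaining 44% of clearance is unaffected.
Relative clearance = 0.86 + 0.0468 + 0.44 = 1.3468.
Steady-state concentration ∝ 1/CL: new value = 16.2 / 1.3468 = 12.0 μmol/L.

12.0 μmol/L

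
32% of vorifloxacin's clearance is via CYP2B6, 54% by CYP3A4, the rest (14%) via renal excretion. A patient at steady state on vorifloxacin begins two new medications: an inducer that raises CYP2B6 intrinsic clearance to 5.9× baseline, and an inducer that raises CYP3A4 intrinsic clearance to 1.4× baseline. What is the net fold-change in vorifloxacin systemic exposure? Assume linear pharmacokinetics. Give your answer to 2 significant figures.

The CYP2B6 pathway (32% of clearance) rises to 5.9× activity: 0.32 × 5.9 = 1.888.
The CYP3A4 pathway (54% of clearance) is boosted to 1.4× activity: 0.54 × 1.4 = 0.756.
Non-CYP routes (14%) are unchanged.
Relative clearance = 1.888 + 0.756 + 0.14 = 2.784.
Net systemic exposure ratio = 1 / 2.784 = 0.36.

0.36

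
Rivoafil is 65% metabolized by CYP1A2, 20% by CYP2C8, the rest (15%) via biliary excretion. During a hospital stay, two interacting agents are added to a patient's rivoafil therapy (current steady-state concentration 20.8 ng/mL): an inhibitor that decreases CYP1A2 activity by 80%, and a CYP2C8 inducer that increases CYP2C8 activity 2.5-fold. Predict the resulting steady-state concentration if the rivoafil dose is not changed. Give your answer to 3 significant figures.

CYP1A2: 0.65 × 0.2 = 0.13
CYP2C8: 0.2 × 2.5 = 0.5
Other: 0.15 (unchanged)
CL_new/CL_old = 0.13 + 0.5 + 0.15 = 0.78.
New steady-state concentration = 20.8 / 0.78 = 26.7 ng/mL (concentration scales inversely with clearance).

26.7 ng/mL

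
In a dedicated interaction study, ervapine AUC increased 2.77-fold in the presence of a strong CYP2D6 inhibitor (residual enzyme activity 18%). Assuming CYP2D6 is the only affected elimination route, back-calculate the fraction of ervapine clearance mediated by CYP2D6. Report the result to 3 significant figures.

CL'/CL = 1 / 2.77 = 0.361
0.18·fm + (1 − fm) = 0.361
fm = (0.361 − 1) / (0.18 − 1) = 0.779

0.779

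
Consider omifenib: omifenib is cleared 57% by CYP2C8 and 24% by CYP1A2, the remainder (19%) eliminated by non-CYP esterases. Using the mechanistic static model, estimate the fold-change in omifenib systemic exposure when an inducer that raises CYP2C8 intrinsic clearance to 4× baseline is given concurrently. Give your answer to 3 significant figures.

0.369

CYP2C8: 0.57 × 4 = 2.28
CYP1A2: 0.24 (unchanged)
Other: 0.19 (unchanged)
New clearance relative to baseline: 2.28 + 0.24 + 0.19 = 2.71.
Since systemic exposure ∝ 1/CL, the ratio is 1 / 2.71 = 0.369.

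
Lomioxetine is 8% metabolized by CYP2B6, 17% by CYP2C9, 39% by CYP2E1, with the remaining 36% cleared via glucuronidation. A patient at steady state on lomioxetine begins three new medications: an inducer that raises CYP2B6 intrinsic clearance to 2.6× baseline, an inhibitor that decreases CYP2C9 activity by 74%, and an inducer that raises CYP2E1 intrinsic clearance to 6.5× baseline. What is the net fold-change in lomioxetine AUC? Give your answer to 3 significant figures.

CYP2B6: 0.08 × 2.6 = 0.208
CYP2C9: 0.17 × 0.26 = 0.0442
CYP2E1: 0.39 × 6.5 = 2.535
Other: 0.36 (unchanged)
CL_new/CL_old = 0.208 + 0.0442 + 2.535 + 0.36 = 3.1472.
AUC ∝ 1/CL: fold-change = 1 / 3.1472 = 0.318.

0.318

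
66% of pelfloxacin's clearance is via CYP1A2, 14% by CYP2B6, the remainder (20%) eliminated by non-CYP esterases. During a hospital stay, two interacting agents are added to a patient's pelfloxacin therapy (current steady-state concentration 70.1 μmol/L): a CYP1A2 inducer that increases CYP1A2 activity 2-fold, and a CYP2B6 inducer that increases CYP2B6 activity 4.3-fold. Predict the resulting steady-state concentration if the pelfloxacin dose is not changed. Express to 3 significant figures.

33.0 μmol/L

The CYP1A2 pathway (66% of clearance) rises to 2× activity: 0.66 × 2 = 1.32.
The CYP2B6 pathway (14% of clearance) is boosted to 4.3× activity: 0.14 × 4.3 = 0.602.
The remaining 20% of clearance is unaffected.
New clearance relative to baseline: 1.32 + 0.602 + 0.2 = 2.122.
New steady-state concentration = 70.1 / 2.122 = 33.0 μmol/L (concentration scales inversely with clearance).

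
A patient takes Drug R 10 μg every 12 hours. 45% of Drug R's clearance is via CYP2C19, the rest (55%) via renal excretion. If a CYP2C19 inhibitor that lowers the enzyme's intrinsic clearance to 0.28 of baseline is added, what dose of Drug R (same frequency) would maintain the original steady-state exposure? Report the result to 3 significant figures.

6.76 μg

The CYP2C19 pathway (45% of clearance) falls to 0.28× activity: 0.45 × 0.28 = 0.126.
Non-CYP routes (55%) are unchanged.
Relative clearance = 0.126 + 0.55 = 0.676.
Exposure is unchanged when dose changes in proportion to clearance. New dose = 10 μg × 0.676 = 6.76 μg.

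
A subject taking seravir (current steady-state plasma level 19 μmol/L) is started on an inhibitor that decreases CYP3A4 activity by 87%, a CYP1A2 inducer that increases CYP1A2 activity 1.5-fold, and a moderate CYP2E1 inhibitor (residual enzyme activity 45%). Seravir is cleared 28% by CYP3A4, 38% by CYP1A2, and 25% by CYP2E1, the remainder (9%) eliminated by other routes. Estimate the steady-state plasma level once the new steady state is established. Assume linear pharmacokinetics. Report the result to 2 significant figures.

23 μmol/L

The CYP3A4 pathway (28% of clearance) falls to 0.13× activity: 0.28 × 0.13 = 0.0364.
The CYP1A2 pathway (38% of clearance) increases to 1.5× activity: 0.38 × 1.5 = 0.57.
The CYP2E1 pathway (25% of clearance) falls to 0.45× activity: 0.25 × 0.45 = 0.1125.
The remaining 9% of clearance is unaffected.
Relative clearance = 0.0364 + 0.57 + 0.1125 + 0.09 = 0.8089.
Steady-state plasma level ∝ 1/CL: new value = 19 / 0.8089 = 23 μmol/L.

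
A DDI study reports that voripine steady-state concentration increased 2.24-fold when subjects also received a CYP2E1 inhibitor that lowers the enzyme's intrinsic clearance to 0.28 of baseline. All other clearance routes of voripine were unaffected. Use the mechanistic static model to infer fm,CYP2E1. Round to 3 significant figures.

Let x = fm,CYP2E1. Because steady-state concentration ∝ 1/CL, relative clearance fell to 1/2.24 = 0.4464.
Setting x·0.28 + (1 − x) = 0.4464 and solving: x = (0.4464 − 1)/(0.28 − 1) = 0.769.

0.769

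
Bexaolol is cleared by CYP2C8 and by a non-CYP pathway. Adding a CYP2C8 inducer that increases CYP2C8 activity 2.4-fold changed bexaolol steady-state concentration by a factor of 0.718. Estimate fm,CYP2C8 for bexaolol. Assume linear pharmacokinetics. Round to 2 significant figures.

0.28

Call the CYP2C8 fraction fm. After the interaction, CL_new/CL_old = fm × 2.4 + (1 − fm).
Steady-state concentration ratio = 1 / (new CL fraction), so new CL fraction = 1 / 0.718 = 1.393.
fm × 2.4 + 1 − fm = 1.393  ⇒  fm × (2.4 − 1) = 0.3928  ⇒  fm = 0.28.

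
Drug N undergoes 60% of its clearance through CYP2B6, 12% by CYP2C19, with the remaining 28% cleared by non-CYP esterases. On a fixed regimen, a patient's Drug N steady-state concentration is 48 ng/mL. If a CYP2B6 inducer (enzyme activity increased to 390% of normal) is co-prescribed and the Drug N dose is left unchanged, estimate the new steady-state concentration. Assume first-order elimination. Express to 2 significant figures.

The CYP2B6 pathway (60% of clearance) rises to 3.9× activity: 0.6 × 3.9 = 2.34.
CYP2C19 (12%) and the residual 28% are unaffected.
Relative clearance = 2.34 + 0.12 + 0.28 = 2.74.
With dosing unchanged, steady-state concentration scales as 1/CL: 48 / 2.74 = 18 ng/mL.

18 ng/mL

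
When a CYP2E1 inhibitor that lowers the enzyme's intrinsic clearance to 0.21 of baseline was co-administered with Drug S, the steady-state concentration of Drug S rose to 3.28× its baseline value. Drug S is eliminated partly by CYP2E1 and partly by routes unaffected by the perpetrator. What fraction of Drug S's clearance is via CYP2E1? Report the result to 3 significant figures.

0.880

Write x for the fraction cleared via CYP2E1. The observed steady-state concentration change means clearance fell to 1/3.28 = 0.3049 of baseline.
Setting x·0.21 + (1 − x) = 0.3049 and solving: x = (0.3049 − 1)/(0.21 − 1) = 0.880.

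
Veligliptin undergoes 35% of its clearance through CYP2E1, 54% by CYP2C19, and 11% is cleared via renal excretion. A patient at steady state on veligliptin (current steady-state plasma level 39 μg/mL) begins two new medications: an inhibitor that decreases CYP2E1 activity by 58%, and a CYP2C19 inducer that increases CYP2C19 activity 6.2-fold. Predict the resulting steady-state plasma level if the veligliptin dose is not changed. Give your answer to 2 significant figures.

CYP2E1: 0.35 × 0.42 = 0.147
CYP2C19: 0.54 × 6.2 = 3.348
Other: 0.11 (unchanged)
CL_new/CL_old = 0.147 + 3.348 + 0.11 = 3.605.
New steady-state plasma level = 39 / 3.605 = 11 μg/mL (concentration scales inversely with clearance).

11 μg/mL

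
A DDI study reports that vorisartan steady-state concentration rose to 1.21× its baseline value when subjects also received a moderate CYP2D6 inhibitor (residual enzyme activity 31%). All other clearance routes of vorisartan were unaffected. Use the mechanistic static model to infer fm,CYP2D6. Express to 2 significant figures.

Let fm be the CYP2D6 fraction. New clearance relative to baseline = fm × 0.31 + (1 − fm).
Steady-state concentration ratio = 1 / (new CL fraction), so new CL fraction = 1 / 1.21 = 0.8264.
fm × 0.31 + 1 − fm = 0.8264  ⇒  fm × (0.31 − 1) = −0.1736  ⇒  fm = 0.25.

0.25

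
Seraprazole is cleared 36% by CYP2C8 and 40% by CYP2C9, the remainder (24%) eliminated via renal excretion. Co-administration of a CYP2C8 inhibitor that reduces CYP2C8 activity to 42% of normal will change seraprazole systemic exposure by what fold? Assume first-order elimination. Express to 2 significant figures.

CYP2C8: 0.36 × 0.42 = 0.1512
CYP2C9: 0.4 (unchanged)
Other: 0.24 (unchanged)
New clearance relative to baseline: 0.1512 + 0.4 + 0.24 = 0.7912.
Systemic exposure ratio = CL_old/CL_new = 1 / 0.7912 = 1.3.

1.3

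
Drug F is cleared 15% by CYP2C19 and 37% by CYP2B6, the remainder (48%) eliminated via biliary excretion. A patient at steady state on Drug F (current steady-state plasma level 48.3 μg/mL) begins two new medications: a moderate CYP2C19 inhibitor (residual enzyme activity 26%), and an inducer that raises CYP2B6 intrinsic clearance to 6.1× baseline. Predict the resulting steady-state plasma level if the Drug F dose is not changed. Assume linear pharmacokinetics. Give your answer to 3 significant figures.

17.4 μg/mL

CYP2C19: 0.15 × 0.26 = 0.039
CYP2B6: 0.37 × 6.1 = 2.257
Other: 0.48 (unchanged)
CL_new/CL_old = 0.039 + 2.257 + 0.48 = 2.776.
Steady-state plasma level ∝ 1/CL: new value = 48.3 / 2.776 = 17.4 μg/mL.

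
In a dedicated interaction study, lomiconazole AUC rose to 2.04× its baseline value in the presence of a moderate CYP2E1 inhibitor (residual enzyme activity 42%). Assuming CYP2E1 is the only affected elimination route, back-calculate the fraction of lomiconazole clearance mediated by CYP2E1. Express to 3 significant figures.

Let fm be the CYP2E1 fraction. New clearance relative to baseline = fm × 0.42 + (1 − fm).
AUC ratio = 1 / (new CL fraction), so new CL fraction = 1 / 2.04 = 0.4902.
fm × 0.42 + 1 − fm = 0.4902  ⇒  fm × (0.42 − 1) = −0.5098  ⇒  fm = 0.879.

0.879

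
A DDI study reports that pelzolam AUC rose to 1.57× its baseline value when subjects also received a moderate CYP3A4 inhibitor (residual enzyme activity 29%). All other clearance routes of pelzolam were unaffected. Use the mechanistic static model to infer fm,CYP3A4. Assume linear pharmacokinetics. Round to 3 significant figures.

0.511

Let fm be the CYP3A4 fraction. New clearance relative to baseline = fm × 0.29 + (1 − fm).
AUC ratio = 1 / (new CL fraction), so new CL fraction = 1 / 1.57 = 0.6369.
fm × 0.29 + 1 − fm = 0.6369  ⇒  fm × (0.29 − 1) = −0.3631  ⇒  fm = 0.511.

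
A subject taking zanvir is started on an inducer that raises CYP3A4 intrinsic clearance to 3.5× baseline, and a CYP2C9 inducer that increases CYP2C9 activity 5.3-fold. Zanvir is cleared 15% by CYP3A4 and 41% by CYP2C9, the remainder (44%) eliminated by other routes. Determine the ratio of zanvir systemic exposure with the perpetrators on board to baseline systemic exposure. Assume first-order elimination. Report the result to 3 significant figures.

The CYP3A4 pathway (15% of clearance) rises to 3.5× activity: 0.15 × 3.5 = 0.525.
The CYP2C9 pathway (41% of clearance) is boosted to 5.3× activity: 0.41 × 5.3 = 2.173.
The remaining 44% of clearance is unaffected.
CL_new/CL_old = 0.525 + 2.173 + 0.44 = 3.138.
Systemic exposure ∝ 1/CL: fold-change = 1 / 3.138 = 0.319.

0.319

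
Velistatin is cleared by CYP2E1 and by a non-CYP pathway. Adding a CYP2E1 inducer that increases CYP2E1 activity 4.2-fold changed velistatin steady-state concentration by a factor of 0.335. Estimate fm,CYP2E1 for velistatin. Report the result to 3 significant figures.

0.620

Write x for the fraction cleared via CYP2E1. The observed steady-state concentration change means clearance rose to 1/0.335 = 2.985 of baseline.
Only the CYP2E1 route changed, so 2.985 = x·4.2 + (1 − x), giving x = 0.620.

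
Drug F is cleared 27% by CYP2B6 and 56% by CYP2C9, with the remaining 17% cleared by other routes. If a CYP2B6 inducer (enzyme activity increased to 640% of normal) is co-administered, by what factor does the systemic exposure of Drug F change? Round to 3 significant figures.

CYP2B6: 0.27 × 6.4 = 1.728
CYP2C9: 0.56 (unchanged)
Other: 0.17 (unchanged)
New clearance relative to baseline: 1.728 + 0.56 + 0.17 = 2.458.
Since systemic exposure ∝ 1/CL, the ratio is 1 / 2.458 = 0.407.

0.407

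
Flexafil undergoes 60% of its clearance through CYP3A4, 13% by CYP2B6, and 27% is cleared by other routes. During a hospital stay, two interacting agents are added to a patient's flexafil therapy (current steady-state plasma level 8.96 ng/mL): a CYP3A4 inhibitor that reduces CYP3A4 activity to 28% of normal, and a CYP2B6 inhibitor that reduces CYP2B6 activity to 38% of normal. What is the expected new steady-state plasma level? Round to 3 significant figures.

18.4 ng/mL

CYP3A4: 0.6 × 0.28 = 0.168
CYP2B6: 0.13 × 0.38 = 0.0494
Other: 0.27 (unchanged)
Relative clearance = 0.168 + 0.0494 + 0.27 = 0.4874.
New steady-state plasma level = 8.96 / 0.4874 = 18.4 ng/mL (concentration scales inversely with clearance).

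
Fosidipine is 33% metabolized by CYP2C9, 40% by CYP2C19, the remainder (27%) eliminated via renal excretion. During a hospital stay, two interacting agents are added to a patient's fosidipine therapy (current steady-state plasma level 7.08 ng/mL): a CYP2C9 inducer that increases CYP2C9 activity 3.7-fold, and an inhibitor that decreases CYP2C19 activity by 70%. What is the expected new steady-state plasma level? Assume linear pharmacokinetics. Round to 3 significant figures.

The CYP2C9 pathway (33% of clearance) rises to 3.7× activity: 0.33 × 3.7 = 1.221.
The CYP2C19 pathway (40% of clearance) drops to 0.3× activity: 0.4 × 0.3 = 0.12.
Non-CYP routes (27%) are unchanged.
New clearance relative to baseline: 1.221 + 0.12 + 0.27 = 1.611.
New steady-state plasma level = 7.08 / 1.611 = 4.39 ng/mL (concentration scales inversely with clearance).

4.39 ng/mL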